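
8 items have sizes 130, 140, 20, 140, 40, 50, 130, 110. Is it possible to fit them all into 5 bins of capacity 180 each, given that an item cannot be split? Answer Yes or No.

A valid assignment using 5 bins:
  bin 1: 140 + 40 = 180
  bin 2: 140 + 20 = 160
  bin 3: 130 + 50 = 180
  bin 4: 130 = 130
  bin 5: 110 = 110
Every load is within 180, so 5 bins suffice.

Yes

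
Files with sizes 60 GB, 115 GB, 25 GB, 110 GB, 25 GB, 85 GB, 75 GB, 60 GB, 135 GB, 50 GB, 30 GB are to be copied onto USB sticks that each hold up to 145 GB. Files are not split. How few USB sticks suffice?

6

Total = 135 + 115 + 110 + 85 + 75 + 60 + 60 + 50 + 30 + 25 + 25 = 770 GB.
Lower bound: ⌈770/145⌉ = 6 USB sticks.
A packing using 6 USB sticks:
  USB stick 1: 135 = 135
  USB stick 2: 115 + 30 = 145
  USB stick 3: 110 + 25 = 135
  USB stick 4: 85 + 60 = 145
  USB stick 5: 75 + 60 = 135
  USB stick 6: 50 + 25 = 75
This matches the lower bound, so 6 is optimal.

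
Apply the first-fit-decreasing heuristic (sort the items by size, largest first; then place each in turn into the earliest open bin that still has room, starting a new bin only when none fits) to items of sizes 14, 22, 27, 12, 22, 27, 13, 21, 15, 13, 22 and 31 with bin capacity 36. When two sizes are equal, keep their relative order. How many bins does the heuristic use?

Sorted descending: 31, 27, 27, 22, 22, 22, 21, 15, 14, 13, 13, 12.
  31 → bin 1 (new)  [load 31/36]
  27 → bin 2 (new)  [load 27/36]
  27 → bin 3 (new)  [load 27/36]
  22 → bin 4 (new)  [load 22/36]
  22 → bin 5 (new)  [load 22/36]
  22 → bin 6 (new)  [load 22/36]
  21 → bin 7 (new)  [load 21/36]
  15 → bin 7  [load 36/36]
  14 → bin 4  [load 36/36]
  13 → bin 5  [load 35/36]
  13 → bin 6  [load 35/36]
  12 → bin 8 (new)  [load 12/36]
8 bins opened.

8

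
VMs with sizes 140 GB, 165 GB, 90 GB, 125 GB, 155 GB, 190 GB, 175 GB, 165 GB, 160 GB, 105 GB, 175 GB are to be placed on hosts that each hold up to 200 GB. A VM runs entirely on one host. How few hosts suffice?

10

Total = 190 + 175 + 175 + 165 + 165 + 160 + 155 + 140 + 125 + 105 + 90 = 1645 GB.
Lower bound: ⌈1645/200⌉ = 9 hosts.
Also, 10 VMs each exceed 100 GB, and no two of those can share a host, so at least 10 hosts are needed.
A packing using 10 hosts:
  host 1: 190 = 190
  host 2: 175 = 175
  host 3: 175 = 175
  host 4: 165 = 165
  host 5: 165 = 165
  host 6: 160 = 160
  host 7: 155 = 155
  host 8: 140 = 140
  host 9: 125 = 125
  host 10: 105 + 90 = 195
This matches the lower bound, so 10 is optimal.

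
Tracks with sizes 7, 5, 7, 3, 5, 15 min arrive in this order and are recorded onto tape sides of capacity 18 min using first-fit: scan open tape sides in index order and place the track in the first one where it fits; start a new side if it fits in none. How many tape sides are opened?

3

  7 → side 1 (new)  [load 7/18]
  5 → side 1  [load 12/18]
  7 → side 2 (new)  [load 7/18]
  3 → side 1  [load 15/18]
  5 → side 2  [load 12/18]
  15 → side 3 (new)  [load 15/18]
3 tape sides opened.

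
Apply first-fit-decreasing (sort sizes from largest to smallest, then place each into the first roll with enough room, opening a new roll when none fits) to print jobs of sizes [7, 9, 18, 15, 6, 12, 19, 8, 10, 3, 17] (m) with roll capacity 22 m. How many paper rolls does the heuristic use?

7

Sorted descending: 19, 18, 17, 15, 12, 10, 9, 8, 7, 6, 3.
  19 → roll 1 (new)  [load 19/22]
  18 → roll 2 (new)  [load 18/22]
  17 → roll 3 (new)  [load 17/22]
  15 → roll 4 (new)  [load 15/22]
  12 → roll 5 (new)  [load 12/22]
  10 → roll 5  [load 22/22]
  9 → roll 6 (new)  [load 9/22]
  8 → roll 6  [load 17/22]
  7 → roll 4  [load 22/22]
  6 → roll 7 (new)  [load 6/22]
  3 → roll 1  [load 22/22]
7 paper rolls opened.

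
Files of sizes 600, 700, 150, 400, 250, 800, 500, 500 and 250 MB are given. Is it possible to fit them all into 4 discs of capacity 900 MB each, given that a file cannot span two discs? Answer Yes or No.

Total = 4150 MB; ⌈4150/900⌉ = 5.
At least 5 discs are required, but only 4 are allowed.

No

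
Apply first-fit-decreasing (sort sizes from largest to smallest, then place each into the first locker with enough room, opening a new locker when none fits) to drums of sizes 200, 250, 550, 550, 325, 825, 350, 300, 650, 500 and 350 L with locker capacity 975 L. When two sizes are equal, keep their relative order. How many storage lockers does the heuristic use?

6

Sorted descending: 825, 650, 550, 550, 500, 350, 350, 325, 300, 250, 200.
  825 → locker 1 (new)  [load 825/975]
  650 → locker 2 (new)  [load 650/975]
  550 → locker 3 (new)  [load 550/975]
  550 → locker 4 (new)  [load 550/975]
  500 → locker 5 (new)  [load 500/975]
  350 → locker 3  [load 900/975]
  350 → locker 4  [load 900/975]
  325 → locker 2  [load 975/975]
  300 → locker 5  [load 800/975]
  250 → locker 6 (new)  [load 250/975]
  200 → locker 6  [load 450/975]
6 storage lockers opened.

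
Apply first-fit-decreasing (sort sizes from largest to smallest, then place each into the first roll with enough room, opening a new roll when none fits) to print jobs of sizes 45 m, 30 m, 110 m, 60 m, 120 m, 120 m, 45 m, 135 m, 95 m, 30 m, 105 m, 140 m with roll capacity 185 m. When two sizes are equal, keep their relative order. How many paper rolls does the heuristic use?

7

Sorted descending: 140, 135, 120, 120, 110, 105, 95, 60, 45, 45, 30, 30.
  140 → roll 1 (new)  [load 140/185]
  135 → roll 2 (new)  [load 135/185]
  120 → roll 3 (new)  [load 120/185]
  120 → roll 4 (new)  [load 120/185]
  110 → roll 5 (new)  [load 110/185]
  105 → roll 6 (new)  [load 105/185]
  95 → roll 7 (new)  [load 95/185]
  60 → roll 3  [load 180/185]
  45 → roll 1  [load 185/185]
  45 → roll 2  [load 180/185]
  30 → roll 4  [load 150/185]
  30 → roll 4  [load 180/185]
7 paper rolls opened.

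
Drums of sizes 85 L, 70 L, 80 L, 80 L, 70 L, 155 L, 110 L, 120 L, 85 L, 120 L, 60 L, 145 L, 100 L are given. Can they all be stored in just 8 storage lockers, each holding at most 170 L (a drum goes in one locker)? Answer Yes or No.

No

Total = 1280 L; ⌈1280/170⌉ = 8.
The bound of 8 does not rule out 8, but exhaustive search shows no assignment into 8 storage lockers of capacity 170 L exists — the minimum is 9.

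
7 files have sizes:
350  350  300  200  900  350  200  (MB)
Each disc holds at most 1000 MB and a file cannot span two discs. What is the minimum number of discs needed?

3

Total = 900 + 350 + 350 + 350 + 300 + 200 + 200 = 2650 MB.
Lower bound: ⌈2650/1000⌉ = 3 discs.
A packing using 3 discs:
  disc 1: 900 = 900
  disc 2: 350 + 350 + 300 = 1000
  disc 3: 350 + 200 + 200 = 750
This matches the lower bound, so 3 is optimal.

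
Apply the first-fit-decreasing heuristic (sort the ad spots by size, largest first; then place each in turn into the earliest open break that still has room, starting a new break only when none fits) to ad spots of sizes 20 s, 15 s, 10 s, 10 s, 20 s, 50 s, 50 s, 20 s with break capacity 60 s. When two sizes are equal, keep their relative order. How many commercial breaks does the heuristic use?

4

Sorted descending: 50, 50, 20, 20, 20, 15, 10, 10.
  50 → break 1 (new)  [load 50/60]
  50 → break 2 (new)  [load 50/60]
  20 → break 3 (new)  [load 20/60]
  20 → break 3  [load 40/60]
  20 → break 3  [load 60/60]
  15 → break 4 (new)  [load 15/60]
  10 → break 1  [load 60/60]
  10 → break 2  [load 60/60]
4 commercial breaks opened.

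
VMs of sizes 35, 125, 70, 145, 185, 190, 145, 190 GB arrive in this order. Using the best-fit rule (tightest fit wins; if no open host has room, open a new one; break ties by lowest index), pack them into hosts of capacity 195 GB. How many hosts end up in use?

  35 → host 1 (new)  [load 35/195]
  125 → host 1  [load 160/195]
  70 → host 2 (new)  [load 70/195]
  145 → host 3 (new)  [load 145/195]
  185 → host 4 (new)  [load 185/195]
  190 → host 5 (new)  [load 190/195]
  145 → host 6 (new)  [load 145/195]
  190 → host 7 (new)  [load 190/195]
7 hosts opened.

7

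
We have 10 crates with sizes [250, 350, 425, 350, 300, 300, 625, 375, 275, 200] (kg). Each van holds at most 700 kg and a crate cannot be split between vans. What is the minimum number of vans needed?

Total = 625 + 425 + 375 + 350 + 350 + 300 + 300 + 275 + 250 + 200 = 3450 kg.
Lower bound: ⌈3450/700⌉ = 5 vans.
A packing using 6 vans:
  van 1: 625 = 625
  van 2: 425 + 275 = 700
  van 3: 375 + 300 = 675
  van 4: 350 + 350 = 700
  van 5: 300 + 250 = 550
  van 6: 200 = 200
No arrangement into 5 vans stays within capacity, so 6 is optimal.

6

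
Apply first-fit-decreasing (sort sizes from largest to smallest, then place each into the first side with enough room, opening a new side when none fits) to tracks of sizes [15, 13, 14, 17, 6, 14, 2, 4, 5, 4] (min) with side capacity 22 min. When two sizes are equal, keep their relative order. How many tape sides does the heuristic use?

5

Sorted descending: 17, 15, 14, 14, 13, 6, 5, 4, 4, 2.
  17 → side 1 (new)  [load 17/22]
  15 → side 2 (new)  [load 15/22]
  14 → side 3 (new)  [load 14/22]
  14 → side 4 (new)  [load 14/22]
  13 → side 5 (new)  [load 13/22]
  6 → side 2  [load 21/22]
  5 → side 1  [load 22/22]
  4 → side 3  [load 18/22]
  4 → side 3  [load 22/22]
  2 → side 4  [load 16/22]
5 tape sides opened.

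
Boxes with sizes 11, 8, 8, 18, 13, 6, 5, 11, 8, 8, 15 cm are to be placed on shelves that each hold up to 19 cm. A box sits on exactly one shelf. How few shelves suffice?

7

Total = 18 + 15 + 13 + 11 + 11 + 8 + 8 + 8 + 8 + 6 + 5 = 111 cm.
Lower bound: ⌈111/19⌉ = 6 shelves.
A packing using 7 shelves:
  shelf 1: 18 = 18
  shelf 2: 15 = 15
  shelf 3: 13 + 6 = 19
  shelf 4: 11 + 8 = 19
  shelf 5: 11 + 8 = 19
  shelf 6: 8 + 8 = 16
  shelf 7: 5 = 5
No arrangement into 6 shelves stays within capacity, so 7 is optimal.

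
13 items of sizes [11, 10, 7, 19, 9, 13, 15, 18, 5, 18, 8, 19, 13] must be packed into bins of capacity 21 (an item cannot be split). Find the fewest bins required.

9

Total = 19 + 19 + 18 + 18 + 15 + 13 + 13 + 11 + 10 + 9 + 8 + 7 + 5 = 165.
Lower bound: ⌈165/21⌉ = 8 bins.
A packing using 9 bins:
  bin 1: 19 = 19
  bin 2: 19 = 19
  bin 3: 18 = 18
  bin 4: 18 = 18
  bin 5: 15 + 5 = 20
  bin 6: 13 + 8 = 21
  bin 7: 13 + 7 = 20
  bin 8: 11 + 10 = 21
  bin 9: 9 = 9
No arrangement into 8 bins stays within capacity, so 9 is optimal.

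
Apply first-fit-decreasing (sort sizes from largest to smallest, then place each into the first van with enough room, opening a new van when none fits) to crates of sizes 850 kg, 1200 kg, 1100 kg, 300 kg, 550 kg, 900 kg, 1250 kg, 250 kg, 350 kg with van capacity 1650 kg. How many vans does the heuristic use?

Sorted descending: 1250, 1200, 1100, 900, 850, 550, 350, 300, 250.
  1250 → van 1 (new)  [load 1250/1650]
  1200 → van 2 (new)  [load 1200/1650]
  1100 → van 3 (new)  [load 1100/1650]
  900 → van 4 (new)  [load 900/1650]
  850 → van 5 (new)  [load 850/1650]
  550 → van 3  [load 1650/1650]
  350 → van 1  [load 1600/1650]
  300 → van 2  [load 1500/1650]
  250 → van 4  [load 1150/1650]
5 vans opened.

5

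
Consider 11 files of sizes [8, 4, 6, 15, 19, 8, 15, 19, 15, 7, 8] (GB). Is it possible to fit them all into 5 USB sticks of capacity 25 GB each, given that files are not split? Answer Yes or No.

Total = 124 GB; ⌈124/25⌉ = 5.
The bound of 5 does not rule out 5, but exhaustive search shows no assignment into 5 USB sticks of capacity 25 GB exists — the minimum is 6.

No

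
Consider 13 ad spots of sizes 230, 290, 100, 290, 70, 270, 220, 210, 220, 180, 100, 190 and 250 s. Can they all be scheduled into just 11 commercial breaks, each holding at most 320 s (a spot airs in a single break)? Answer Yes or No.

A valid assignment using 10 commercial breaks:
  break 1: 290 = 290
  break 2: 290 = 290
  break 3: 270 = 270
  break 4: 250 + 70 = 320
  break 5: 230 = 230
  break 6: 220 + 100 = 320
  break 7: 220 + 100 = 320
  break 8: 210 = 210
  break 9: 190 = 190
  break 10: 180 = 180
That uses only 10 ≤ 11, so 11 commercial breaks are enough.

Yes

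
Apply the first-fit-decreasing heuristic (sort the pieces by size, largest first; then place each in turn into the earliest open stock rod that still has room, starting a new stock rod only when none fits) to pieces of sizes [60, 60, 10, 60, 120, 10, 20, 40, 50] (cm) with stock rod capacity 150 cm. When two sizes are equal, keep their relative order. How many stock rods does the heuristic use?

Sorted descending: 120, 60, 60, 60, 50, 40, 20, 10, 10.
  120 → stock rod 1 (new)  [load 120/150]
  60 → stock rod 2 (new)  [load 60/150]
  60 → stock rod 2  [load 120/150]
  60 → stock rod 3 (new)  [load 60/150]
  50 → stock rod 3  [load 110/150]
  40 → stock rod 3  [load 150/150]
  20 → stock rod 1  [load 140/150]
  10 → stock rod 1  [load 150/150]
  10 → stock rod 2  [load 130/150]
3 stock rods opened.

3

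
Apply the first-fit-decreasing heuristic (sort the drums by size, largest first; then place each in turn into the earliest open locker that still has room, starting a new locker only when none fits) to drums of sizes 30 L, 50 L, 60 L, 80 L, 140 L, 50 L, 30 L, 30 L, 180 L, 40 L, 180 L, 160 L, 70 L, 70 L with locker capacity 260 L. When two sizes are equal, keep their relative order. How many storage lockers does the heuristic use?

Sorted descending: 180, 180, 160, 140, 80, 70, 70, 60, 50, 50, 40, 30, 30, 30.
  180 → locker 1 (new)  [load 180/260]
  180 → locker 2 (new)  [load 180/260]
  160 → locker 3 (new)  [load 160/260]
  140 → locker 4 (new)  [load 140/260]
  80 → locker 1  [load 260/260]
  70 → locker 2  [load 250/260]
  70 → locker 3  [load 230/260]
  60 → locker 4  [load 200/260]
  50 → locker 4  [load 250/260]
  50 → locker 5 (new)  [load 50/260]
  40 → locker 5  [load 90/260]
  30 → locker 3  [load 260/260]
  30 → locker 5  [load 120/260]
  30 → locker 5  [load 150/260]
5 storage lockers opened.

5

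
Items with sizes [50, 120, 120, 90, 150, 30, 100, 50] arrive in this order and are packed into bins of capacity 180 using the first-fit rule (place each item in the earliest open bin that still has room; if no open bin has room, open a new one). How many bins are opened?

5

  50 → bin 1 (new)  [load 50/180]
  120 → bin 1  [load 170/180]
  120 → bin 2 (new)  [load 120/180]
  90 → bin 3 (new)  [load 90/180]
  150 → bin 4 (new)  [load 150/180]
  30 → bin 2  [load 150/180]
  100 → bin 5 (new)  [load 100/180]
  50 → bin 3  [load 140/180]
5 bins opened.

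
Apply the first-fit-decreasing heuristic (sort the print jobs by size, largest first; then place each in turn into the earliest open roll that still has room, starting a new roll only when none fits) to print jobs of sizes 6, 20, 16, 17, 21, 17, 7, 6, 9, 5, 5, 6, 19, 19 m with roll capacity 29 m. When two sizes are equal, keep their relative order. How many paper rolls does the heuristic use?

7

Sorted descending: 21, 20, 19, 19, 17, 17, 16, 9, 7, 6, 6, 6, 5, 5.
  21 → roll 1 (new)  [load 21/29]
  20 → roll 2 (new)  [load 20/29]
  19 → roll 3 (new)  [load 19/29]
  19 → roll 4 (new)  [load 19/29]
  17 → roll 5 (new)  [load 17/29]
  17 → roll 6 (new)  [load 17/29]
  16 → roll 7 (new)  [load 16/29]
  9 → roll 2  [load 29/29]
  7 → roll 1  [load 28/29]
  6 → roll 3  [load 25/29]
  6 → roll 4  [load 25/29]
  6 → roll 5  [load 23/29]
  5 → roll 5  [load 28/29]
  5 → roll 6  [load 22/29]
7 paper rolls opened.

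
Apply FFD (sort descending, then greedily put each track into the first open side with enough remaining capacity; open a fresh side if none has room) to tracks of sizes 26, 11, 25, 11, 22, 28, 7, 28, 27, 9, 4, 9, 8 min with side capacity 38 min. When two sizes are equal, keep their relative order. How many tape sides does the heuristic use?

Sorted descending: 28, 28, 27, 26, 25, 22, 11, 11, 9, 9, 8, 7, 4.
  28 → side 1 (new)  [load 28/38]
  28 → side 2 (new)  [load 28/38]
  27 → side 3 (new)  [load 27/38]
  26 → side 4 (new)  [load 26/38]
  25 → side 5 (new)  [load 25/38]
  22 → side 6 (new)  [load 22/38]
  11 → side 3  [load 38/38]
  11 → side 4  [load 37/38]
  9 → side 1  [load 37/38]
  9 → side 2  [load 37/38]
  8 → side 5  [load 33/38]
  7 → side 6  [load 29/38]
  4 → side 5  [load 37/38]
6 tape sides opened.

6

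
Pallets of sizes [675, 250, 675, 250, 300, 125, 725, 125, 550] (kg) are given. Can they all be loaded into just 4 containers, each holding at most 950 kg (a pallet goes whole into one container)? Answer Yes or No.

No

Total = 3675 kg; ⌈3675/950⌉ = 4.
The bound of 4 does not rule out 4, but exhaustive search shows no assignment into 4 containers of capacity 950 kg exists — the minimum is 5.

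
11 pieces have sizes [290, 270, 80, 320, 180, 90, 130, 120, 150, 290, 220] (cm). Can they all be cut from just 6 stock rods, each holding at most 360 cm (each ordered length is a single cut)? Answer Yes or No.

Total = 2140 cm; ⌈2140/360⌉ = 6.
The bound of 6 does not rule out 6, but exhaustive search shows no assignment into 6 stock rods of capacity 360 cm exists — the minimum is 7.

No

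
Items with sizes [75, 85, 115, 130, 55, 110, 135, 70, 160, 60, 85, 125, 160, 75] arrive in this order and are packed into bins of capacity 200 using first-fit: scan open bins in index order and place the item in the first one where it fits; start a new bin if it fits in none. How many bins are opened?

  75 → bin 1 (new)  [load 75/200]
  85 → bin 1  [load 160/200]
  115 → bin 2 (new)  [load 115/200]
  130 → bin 3 (new)  [load 130/200]
  55 → bin 2  [load 170/200]
  110 → bin 4 (new)  [load 110/200]
  135 → bin 5 (new)  [load 135/200]
  70 → bin 3  [load 200/200]
  160 → bin 6 (new)  [load 160/200]
  60 → bin 4  [load 170/200]
  85 → bin 7 (new)  [load 85/200]
  125 → bin 8 (new)  [load 125/200]
  160 → bin 9 (new)  [load 160/200]
  75 → bin 7  [load 160/200]
9 bins opened.

9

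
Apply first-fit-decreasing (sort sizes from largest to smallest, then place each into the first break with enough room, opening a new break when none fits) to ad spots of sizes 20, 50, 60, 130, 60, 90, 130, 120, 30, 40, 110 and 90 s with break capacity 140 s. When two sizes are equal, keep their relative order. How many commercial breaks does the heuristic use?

7

Sorted descending: 130, 130, 120, 110, 90, 90, 60, 60, 50, 40, 30, 20.
  130 → break 1 (new)  [load 130/140]
  130 → break 2 (new)  [load 130/140]
  120 → break 3 (new)  [load 120/140]
  110 → break 4 (new)  [load 110/140]
  90 → break 5 (new)  [load 90/140]
  90 → break 6 (new)  [load 90/140]
  60 → break 7 (new)  [load 60/140]
  60 → break 7  [load 120/140]
  50 → break 5  [load 140/140]
  40 → break 6  [load 130/140]
  30 → break 4  [load 140/140]
  20 → break 3  [load 140/140]
7 commercial breaks opened.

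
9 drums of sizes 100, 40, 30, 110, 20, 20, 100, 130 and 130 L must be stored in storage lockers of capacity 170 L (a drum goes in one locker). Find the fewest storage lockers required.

5

Total = 130 + 130 + 110 + 100 + 100 + 40 + 30 + 20 + 20 = 680 L.
Lower bound: ⌈680/170⌉ = 4 storage lockers.
Also, 5 drums each exceed 85 L, and no two of those can share a locker, so at least 5 storage lockers are needed.
A packing using 5 storage lockers:
  locker 1: 130 + 40 = 170
  locker 2: 130 + 30 = 160
  locker 3: 110 + 20 + 20 = 150
  locker 4: 100 = 100
  locker 5: 100 = 100
This matches the lower bound, so 5 is optimal.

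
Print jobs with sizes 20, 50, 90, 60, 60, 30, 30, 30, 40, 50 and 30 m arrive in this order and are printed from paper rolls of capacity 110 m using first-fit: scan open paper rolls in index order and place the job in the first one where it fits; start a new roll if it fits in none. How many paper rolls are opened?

6

  20 → roll 1 (new)  [load 20/110]
  50 → roll 1  [load 70/110]
  90 → roll 2 (new)  [load 90/110]
  60 → roll 3 (new)  [load 60/110]
  60 → roll 4 (new)  [load 60/110]
  30 → roll 1  [load 100/110]
  30 → roll 3  [load 90/110]
  30 → roll 4  [load 90/110]
  40 → roll 5 (new)  [load 40/110]
  50 → roll 5  [load 90/110]
  30 → roll 6 (new)  [load 30/110]
6 paper rolls opened.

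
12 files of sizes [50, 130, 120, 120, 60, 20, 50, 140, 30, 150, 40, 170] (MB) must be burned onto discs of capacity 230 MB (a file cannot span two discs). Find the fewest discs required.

Total = 170 + 150 + 140 + 130 + 120 + 120 + 60 + 50 + 50 + 40 + 30 + 20 = 1080 MB.
Lower bound: ⌈1080/230⌉ = 5 discs.
Also, 6 files each exceed 115 MB, and no two of those can share a disc, so at least 6 discs are needed.
A packing using 6 discs:
  disc 1: 170 + 60 = 230
  disc 2: 150 + 50 + 30 = 230
  disc 3: 140 + 50 + 40 = 230
  disc 4: 130 + 20 = 150
  disc 5: 120 = 120
  disc 6: 120 = 120
This matches the lower bound, so 6 is optimal.

6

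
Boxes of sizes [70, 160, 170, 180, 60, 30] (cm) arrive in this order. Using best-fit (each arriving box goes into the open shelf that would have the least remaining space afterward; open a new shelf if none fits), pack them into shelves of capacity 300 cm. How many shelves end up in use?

  70 → shelf 1 (new)  [load 70/300]
  160 → shelf 1  [load 230/300]
  170 → shelf 2 (new)  [load 170/300]
  180 → shelf 3 (new)  [load 180/300]
  60 → shelf 1  [load 290/300]
  30 → shelf 3  [load 210/300]
3 shelves opened.

3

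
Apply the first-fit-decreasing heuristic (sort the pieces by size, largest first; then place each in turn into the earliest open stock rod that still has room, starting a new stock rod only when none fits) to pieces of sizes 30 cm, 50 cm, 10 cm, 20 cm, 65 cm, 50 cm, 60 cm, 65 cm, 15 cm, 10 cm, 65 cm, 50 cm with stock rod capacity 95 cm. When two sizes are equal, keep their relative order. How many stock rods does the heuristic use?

7

Sorted descending: 65, 65, 65, 60, 50, 50, 50, 30, 20, 15, 10, 10.
  65 → stock rod 1 (new)  [load 65/95]
  65 → stock rod 2 (new)  [load 65/95]
  65 → stock rod 3 (new)  [load 65/95]
  60 → stock rod 4 (new)  [load 60/95]
  50 → stock rod 5 (new)  [load 50/95]
  50 → stock rod 6 (new)  [load 50/95]
  50 → stock rod 7 (new)  [load 50/95]
  30 → stock rod 1  [load 95/95]
  20 → stock rod 2  [load 85/95]
  15 → stock rod 3  [load 80/95]
  10 → stock rod 2  [load 95/95]
  10 → stock rod 3  [load 90/95]
7 stock rods opened.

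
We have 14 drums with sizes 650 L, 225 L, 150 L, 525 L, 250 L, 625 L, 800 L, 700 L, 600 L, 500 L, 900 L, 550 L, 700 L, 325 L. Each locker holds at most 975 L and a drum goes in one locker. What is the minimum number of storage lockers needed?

10

Total = 900 + 800 + 700 + 700 + 650 + 625 + 600 + 550 + 525 + 500 + 325 + 250 + 225 + 150 = 7500 L.
Lower bound: ⌈7500/975⌉ = 8 storage lockers.
Also, 10 drums each exceed 975/2 L, and no two of those can share a locker, so at least 10 storage lockers are needed.
A packing using 10 storage lockers:
  locker 1: 900 = 900
  locker 2: 800 + 150 = 950
  locker 3: 700 + 250 = 950
  locker 4: 700 + 225 = 925
  locker 5: 650 + 325 = 975
  locker 6: 625 = 625
  locker 7: 600 = 600
  locker 8: 550 = 550
  locker 9: 525 = 525
  locker 10: 500 = 500
This matches the lower bound, so 10 is optimal.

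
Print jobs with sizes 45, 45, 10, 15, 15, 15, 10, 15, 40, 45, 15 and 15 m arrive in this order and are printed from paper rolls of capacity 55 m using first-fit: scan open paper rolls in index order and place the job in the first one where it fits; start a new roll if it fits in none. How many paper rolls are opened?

6

  45 → roll 1 (new)  [load 45/55]
  45 → roll 2 (new)  [load 45/55]
  10 → roll 1  [load 55/55]
  15 → roll 3 (new)  [load 15/55]
  15 → roll 3  [load 30/55]
  15 → roll 3  [load 45/55]
  10 → roll 2  [load 55/55]
  15 → roll 4 (new)  [load 15/55]
  40 → roll 4  [load 55/55]
  45 → roll 5 (new)  [load 45/55]
  15 → roll 6 (new)  [load 15/55]
  15 → roll 6  [load 30/55]
6 paper rolls opened.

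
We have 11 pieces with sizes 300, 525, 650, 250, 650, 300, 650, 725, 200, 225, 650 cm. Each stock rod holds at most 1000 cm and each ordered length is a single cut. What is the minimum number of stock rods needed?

6

Total = 725 + 650 + 650 + 650 + 650 + 525 + 300 + 300 + 250 + 225 + 200 = 5125 cm.
Lower bound: ⌈5125/1000⌉ = 6 stock rods.
A packing using 6 stock rods:
  stock rod 1: 725 + 250 = 975
  stock rod 2: 650 + 300 = 950
  stock rod 3: 650 + 300 = 950
  stock rod 4: 650 + 225 = 875
  stock rod 5: 650 + 200 = 850
  stock rod 6: 525 = 525
This matches the lower bound, so 6 is optimal.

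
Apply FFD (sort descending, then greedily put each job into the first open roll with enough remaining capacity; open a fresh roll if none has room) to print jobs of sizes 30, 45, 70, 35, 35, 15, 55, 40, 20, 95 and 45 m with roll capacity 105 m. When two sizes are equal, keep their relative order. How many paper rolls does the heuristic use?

Sorted descending: 95, 70, 55, 45, 45, 40, 35, 35, 30, 20, 15.
  95 → roll 1 (new)  [load 95/105]
  70 → roll 2 (new)  [load 70/105]
  55 → roll 3 (new)  [load 55/105]
  45 → roll 3  [load 100/105]
  45 → roll 4 (new)  [load 45/105]
  40 → roll 4  [load 85/105]
  35 → roll 2  [load 105/105]
  35 → roll 5 (new)  [load 35/105]
  30 → roll 5  [load 65/105]
  20 → roll 4  [load 105/105]
  15 → roll 5  [load 80/105]
5 paper rolls opened.

5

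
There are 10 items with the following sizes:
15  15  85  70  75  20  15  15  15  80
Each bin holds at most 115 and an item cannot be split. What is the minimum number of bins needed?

Total = 85 + 80 + 75 + 70 + 20 + 15 + 15 + 15 + 15 + 15 = 405.
Lower bound: ⌈405/115⌉ = 4 bins.
A packing using 4 bins:
  bin 1: 85 + 20 = 105
  bin 2: 80 + 15 + 15 = 110
  bin 3: 75 + 15 + 15 = 105
  bin 4: 70 + 15 = 85
This matches the lower bound, so 4 is optimal.

4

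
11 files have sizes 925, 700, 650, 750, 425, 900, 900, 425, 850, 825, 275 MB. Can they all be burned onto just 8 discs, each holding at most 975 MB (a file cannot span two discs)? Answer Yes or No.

No

Total = 7625 MB; ⌈7625/975⌉ = 8.
The bound of 8 does not rule out 8, but exhaustive search shows no assignment into 8 discs of capacity 975 MB exists — the minimum is 9.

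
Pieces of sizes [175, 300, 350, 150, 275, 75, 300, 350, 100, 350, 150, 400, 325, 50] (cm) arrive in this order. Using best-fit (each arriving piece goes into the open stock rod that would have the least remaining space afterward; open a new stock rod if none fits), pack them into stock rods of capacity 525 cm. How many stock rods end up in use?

8

  175 → stock rod 1 (new)  [load 175/525]
  300 → stock rod 1  [load 475/525]
  350 → stock rod 2 (new)  [load 350/525]
  150 → stock rod 2  [load 500/525]
  275 → stock rod 3 (new)  [load 275/525]
  75 → stock rod 3  [load 350/525]
  300 → stock rod 4 (new)  [load 300/525]
  350 → stock rod 5 (new)  [load 350/525]
  100 → stock rod 3  [load 450/525]
  350 → stock rod 6 (new)  [load 350/525]
  150 → stock rod 5  [load 500/525]
  400 → stock rod 7 (new)  [load 400/525]
  325 → stock rod 8 (new)  [load 325/525]
  50 → stock rod 1  [load 525/525]
8 stock rods opened.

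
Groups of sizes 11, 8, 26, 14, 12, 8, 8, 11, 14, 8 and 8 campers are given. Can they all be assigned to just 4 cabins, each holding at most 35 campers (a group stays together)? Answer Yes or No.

Yes

A valid assignment using 4 cabins:
  cabin 1: 26 + 8 = 34
  cabin 2: 14 + 14 = 28
  cabin 3: 12 + 11 + 11 = 34
  cabin 4: 8 + 8 + 8 + 8 = 32
Every load is within 35 campers, so 4 cabins suffice.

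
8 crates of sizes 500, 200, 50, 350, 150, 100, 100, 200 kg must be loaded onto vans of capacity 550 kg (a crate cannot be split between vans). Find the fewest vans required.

Total = 500 + 350 + 200 + 200 + 150 + 100 + 100 + 50 = 1650 kg.
Lower bound: ⌈1650/550⌉ = 3 vans.
A packing using 3 vans:
  van 1: 500 + 50 = 550
  van 2: 350 + 200 = 550
  van 3: 200 + 150 + 100 + 100 = 550
This matches the lower bound, so 3 is optimal.

3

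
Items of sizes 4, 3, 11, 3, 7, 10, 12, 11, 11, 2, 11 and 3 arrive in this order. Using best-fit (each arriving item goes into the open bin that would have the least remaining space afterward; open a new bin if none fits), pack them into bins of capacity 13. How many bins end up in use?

  4 → bin 1 (new)  [load 4/13]
  3 → bin 1  [load 7/13]
  11 → bin 2 (new)  [load 11/13]
  3 → bin 1  [load 10/13]
  7 → bin 3 (new)  [load 7/13]
  10 → bin 4 (new)  [load 10/13]
  12 → bin 5 (new)  [load 12/13]
  11 → bin 6 (new)  [load 11/13]
  11 → bin 7 (new)  [load 11/13]
  2 → bin 2  [load 13/13]
  11 → bin 8 (new)  [load 11/13]
  3 → bin 1  [load 13/13]
8 bins opened.

8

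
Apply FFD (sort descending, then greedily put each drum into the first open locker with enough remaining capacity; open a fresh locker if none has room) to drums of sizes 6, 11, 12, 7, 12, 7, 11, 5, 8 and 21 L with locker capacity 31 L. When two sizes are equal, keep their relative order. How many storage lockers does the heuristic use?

4

Sorted descending: 21, 12, 12, 11, 11, 8, 7, 7, 6, 5.
  21 → locker 1 (new)  [load 21/31]
  12 → locker 2 (new)  [load 12/31]
  12 → locker 2  [load 24/31]
  11 → locker 3 (new)  [load 11/31]
  11 → locker 3  [load 22/31]
  8 → locker 1  [load 29/31]
  7 → locker 2  [load 31/31]
  7 → locker 3  [load 29/31]
  6 → locker 4 (new)  [load 6/31]
  5 → locker 4  [load 11/31]
4 storage lockers opened.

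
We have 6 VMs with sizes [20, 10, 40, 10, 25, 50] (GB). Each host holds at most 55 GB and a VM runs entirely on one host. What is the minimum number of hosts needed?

Total = 50 + 40 + 25 + 20 + 10 + 10 = 155 GB.
Lower bound: ⌈155/55⌉ = 3 hosts.
A packing using 3 hosts:
  host 1: 50 = 50
  host 2: 40 + 10 = 50
  host 3: 25 + 20 + 10 = 55
This matches the lower bound, so 3 is optimal.

3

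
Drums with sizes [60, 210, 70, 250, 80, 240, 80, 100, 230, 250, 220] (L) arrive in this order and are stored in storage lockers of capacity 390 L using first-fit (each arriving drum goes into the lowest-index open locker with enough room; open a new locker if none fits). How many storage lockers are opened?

  60 → locker 1 (new)  [load 60/390]
  210 → locker 1  [load 270/390]
  70 → locker 1  [load 340/390]
  250 → locker 2 (new)  [load 250/390]
  80 → locker 2  [load 330/390]
  240 → locker 3 (new)  [load 240/390]
  80 → locker 3  [load 320/390]
  100 → locker 4 (new)  [load 100/390]
  230 → locker 4  [load 330/390]
  250 → locker 5 (new)  [load 250/390]
  220 → locker 6 (new)  [load 220/390]
6 storage lockers opened.

6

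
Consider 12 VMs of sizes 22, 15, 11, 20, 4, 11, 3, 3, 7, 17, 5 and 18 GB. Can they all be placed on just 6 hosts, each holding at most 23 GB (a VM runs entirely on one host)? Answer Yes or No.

No

Total = 136 GB; ⌈136/23⌉ = 6.
The bound of 6 does not rule out 6, but exhaustive search shows no assignment into 6 hosts of capacity 23 GB exists — the minimum is 7.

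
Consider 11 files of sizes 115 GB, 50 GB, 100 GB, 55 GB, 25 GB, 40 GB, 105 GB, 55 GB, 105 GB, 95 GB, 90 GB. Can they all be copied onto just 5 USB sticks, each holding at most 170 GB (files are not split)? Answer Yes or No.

No

Total = 835 GB; ⌈835/170⌉ = 5.
6 files each exceed half the capacity and cannot share a USB stick, forcing at least 6 USB sticks.
At least 6 USB sticks are required, but only 5 are allowed.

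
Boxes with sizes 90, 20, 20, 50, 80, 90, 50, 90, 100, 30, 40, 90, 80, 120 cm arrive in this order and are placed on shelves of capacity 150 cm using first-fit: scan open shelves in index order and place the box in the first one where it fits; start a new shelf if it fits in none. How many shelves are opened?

  90 → shelf 1 (new)  [load 90/150]
  20 → shelf 1  [load 110/150]
  20 → shelf 1  [load 130/150]
  50 → shelf 2 (new)  [load 50/150]
  80 → shelf 2  [load 130/150]
  90 → shelf 3 (new)  [load 90/150]
  50 → shelf 3  [load 140/150]
  90 → shelf 4 (new)  [load 90/150]
  100 → shelf 5 (new)  [load 100/150]
  30 → shelf 4  [load 120/150]
  40 → shelf 5  [load 140/150]
  90 → shelf 6 (new)  [load 90/150]
  80 → shelf 7 (new)  [load 80/150]
  120 → shelf 8 (new)  [load 120/150]
8 shelves opened.

8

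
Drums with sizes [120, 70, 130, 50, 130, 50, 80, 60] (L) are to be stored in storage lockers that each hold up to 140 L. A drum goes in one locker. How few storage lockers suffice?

6

Total = 130 + 130 + 120 + 80 + 70 + 60 + 50 + 50 = 690 L.
Lower bound: ⌈690/140⌉ = 5 storage lockers.
A packing using 6 storage lockers:
  locker 1: 130 = 130
  locker 2: 130 = 130
  locker 3: 120 = 120
  locker 4: 80 + 60 = 140
  locker 5: 70 + 50 = 120
  locker 6: 50 = 50
No arrangement into 5 storage lockers stays within capacity, so 6 is optimal.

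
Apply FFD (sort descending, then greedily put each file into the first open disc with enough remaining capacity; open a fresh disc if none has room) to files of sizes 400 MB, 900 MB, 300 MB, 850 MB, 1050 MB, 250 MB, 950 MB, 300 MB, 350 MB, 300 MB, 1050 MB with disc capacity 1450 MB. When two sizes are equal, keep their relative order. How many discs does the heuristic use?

Sorted descending: 1050, 1050, 950, 900, 850, 400, 350, 300, 300, 300, 250.
  1050 → disc 1 (new)  [load 1050/1450]
  1050 → disc 2 (new)  [load 1050/1450]
  950 → disc 3 (new)  [load 950/1450]
  900 → disc 4 (new)  [load 900/1450]
  850 → disc 5 (new)  [load 850/1450]
  400 → disc 1  [load 1450/1450]
  350 → disc 2  [load 1400/1450]
  300 → disc 3  [load 1250/1450]
  300 → disc 4  [load 1200/1450]
  300 → disc 5  [load 1150/1450]
  250 → disc 4  [load 1450/1450]
5 discs opened.

5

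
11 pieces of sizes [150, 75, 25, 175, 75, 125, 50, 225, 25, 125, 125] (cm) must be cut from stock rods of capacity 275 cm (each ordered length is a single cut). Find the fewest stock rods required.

Total = 225 + 175 + 150 + 125 + 125 + 125 + 75 + 75 + 50 + 25 + 25 = 1175 cm.
Lower bound: ⌈1175/275⌉ = 5 stock rods.
A packing using 5 stock rods:
  stock rod 1: 225 + 50 = 275
  stock rod 2: 175 + 75 + 25 = 275
  stock rod 3: 150 + 125 = 275
  stock rod 4: 125 + 125 + 25 = 275
  stock rod 5: 75 = 75
This matches the lower bound, so 5 is optimal.

5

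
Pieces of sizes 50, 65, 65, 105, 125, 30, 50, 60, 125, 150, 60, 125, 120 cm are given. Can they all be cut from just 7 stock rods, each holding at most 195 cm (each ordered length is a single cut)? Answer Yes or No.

A valid assignment using 7 stock rods:
  stock rod 1: 150 + 30 = 180
  stock rod 2: 125 + 65 = 190
  stock rod 3: 125 + 65 = 190
  stock rod 4: 125 + 60 = 185
  stock rod 5: 120 + 60 = 180
  stock rod 6: 105 + 50 = 155
  stock rod 7: 50 = 50
Every load is within 195 cm, so 7 stock rods suffice.

Yes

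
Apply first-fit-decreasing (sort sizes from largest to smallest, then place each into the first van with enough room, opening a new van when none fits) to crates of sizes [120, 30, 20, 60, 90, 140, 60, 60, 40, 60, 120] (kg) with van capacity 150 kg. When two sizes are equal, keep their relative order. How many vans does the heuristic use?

Sorted descending: 140, 120, 120, 90, 60, 60, 60, 60, 40, 30, 20.
  140 → van 1 (new)  [load 140/150]
  120 → van 2 (new)  [load 120/150]
  120 → van 3 (new)  [load 120/150]
  90 → van 4 (new)  [load 90/150]
  60 → van 4  [load 150/150]
  60 → van 5 (new)  [load 60/150]
  60 → van 5  [load 120/150]
  60 → van 6 (new)  [load 60/150]
  40 → van 6  [load 100/150]
  30 → van 2  [load 150/150]
  20 → van 3  [load 140/150]
6 vans opened.

6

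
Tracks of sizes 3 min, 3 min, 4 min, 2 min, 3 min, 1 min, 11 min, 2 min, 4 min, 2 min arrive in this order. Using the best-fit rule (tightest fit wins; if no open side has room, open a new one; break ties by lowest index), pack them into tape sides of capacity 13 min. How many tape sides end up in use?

  3 → side 1 (new)  [load 3/13]
  3 → side 1  [load 6/13]
  4 → side 1  [load 10/13]
  2 → side 1  [load 12/13]
  3 → side 2 (new)  [load 3/13]
  1 → side 1  [load 13/13]
  11 → side 3 (new)  [load 11/13]
  2 → side 3  [load 13/13]
  4 → side 2  [load 7/13]
  2 → side 2  [load 9/13]
3 tape sides opened.

3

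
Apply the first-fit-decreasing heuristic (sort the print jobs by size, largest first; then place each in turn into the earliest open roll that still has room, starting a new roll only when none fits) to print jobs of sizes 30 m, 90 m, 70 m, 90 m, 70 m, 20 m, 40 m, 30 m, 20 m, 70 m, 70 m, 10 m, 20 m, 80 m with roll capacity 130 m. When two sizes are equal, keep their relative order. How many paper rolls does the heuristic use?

7

Sorted descending: 90, 90, 80, 70, 70, 70, 70, 40, 30, 30, 20, 20, 20, 10.
  90 → roll 1 (new)  [load 90/130]
  90 → roll 2 (new)  [load 90/130]
  80 → roll 3 (new)  [load 80/130]
  70 → roll 4 (new)  [load 70/130]
  70 → roll 5 (new)  [load 70/130]
  70 → roll 6 (new)  [load 70/130]
  70 → roll 7 (new)  [load 70/130]
  40 → roll 1  [load 130/130]
  30 → roll 2  [load 120/130]
  30 → roll 3  [load 110/130]
  20 → roll 3  [load 130/130]
  20 → roll 4  [load 90/130]
  20 → roll 4  [load 110/130]
  10 → roll 2  [load 130/130]
7 paper rolls opened.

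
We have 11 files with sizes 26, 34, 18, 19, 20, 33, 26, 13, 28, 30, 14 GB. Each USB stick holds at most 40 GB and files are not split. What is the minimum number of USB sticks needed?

8

Total = 34 + 33 + 30 + 28 + 26 + 26 + 20 + 19 + 18 + 14 + 13 = 261 GB.
Lower bound: ⌈261/40⌉ = 7 USB sticks.
A packing using 8 USB sticks:
  USB stick 1: 34 = 34
  USB stick 2: 33 = 33
  USB stick 3: 30 = 30
  USB stick 4: 28 = 28
  USB stick 5: 26 + 14 = 40
  USB stick 6: 26 + 13 = 39
  USB stick 7: 20 + 19 = 39
  USB stick 8: 18 = 18
No arrangement into 7 USB sticks stays within capacity, so 8 is optimal.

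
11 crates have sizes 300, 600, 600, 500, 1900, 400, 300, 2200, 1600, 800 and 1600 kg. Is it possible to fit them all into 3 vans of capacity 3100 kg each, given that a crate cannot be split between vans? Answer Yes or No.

Total = 10800 kg; ⌈10800/3100⌉ = 4.
At least 4 vans are required, but only 3 are allowed.

No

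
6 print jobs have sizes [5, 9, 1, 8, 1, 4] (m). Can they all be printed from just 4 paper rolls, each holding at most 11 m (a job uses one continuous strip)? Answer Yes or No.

A valid assignment using 3 paper rolls:
  roll 1: 9 + 1 + 1 = 11
  roll 2: 8 = 8
  roll 3: 5 + 4 = 9
That uses only 3 ≤ 4, so 4 paper rolls are enough.

Yes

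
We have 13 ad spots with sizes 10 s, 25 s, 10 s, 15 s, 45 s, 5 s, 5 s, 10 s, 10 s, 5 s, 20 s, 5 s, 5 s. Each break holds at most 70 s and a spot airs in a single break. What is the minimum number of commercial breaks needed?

Total = 45 + 25 + 20 + 15 + 10 + 10 + 10 + 10 + 5 + 5 + 5 + 5 + 5 = 170 s.
Lower bound: ⌈170/70⌉ = 3 commercial breaks.
A packing using 3 commercial breaks:
  break 1: 45 + 25 = 70
  break 2: 20 + 15 + 10 + 10 + 10 + 5 = 70
  break 3: 10 + 5 + 5 + 5 + 5 = 30
This matches the lower bound, so 3 is optimal.

3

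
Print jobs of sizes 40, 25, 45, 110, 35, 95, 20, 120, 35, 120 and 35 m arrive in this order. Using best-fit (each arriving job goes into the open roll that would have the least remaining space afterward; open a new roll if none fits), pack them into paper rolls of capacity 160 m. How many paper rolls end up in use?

5

  40 → roll 1 (new)  [load 40/160]
  25 → roll 1  [load 65/160]
  45 → roll 1  [load 110/160]
  110 → roll 2 (new)  [load 110/160]
  35 → roll 1  [load 145/160]
  95 → roll 3 (new)  [load 95/160]
  20 → roll 2  [load 130/160]
  120 → roll 4 (new)  [load 120/160]
  35 → roll 4  [load 155/160]
  120 → roll 5 (new)  [load 120/160]
  35 → roll 5  [load 155/160]
5 paper rolls opened.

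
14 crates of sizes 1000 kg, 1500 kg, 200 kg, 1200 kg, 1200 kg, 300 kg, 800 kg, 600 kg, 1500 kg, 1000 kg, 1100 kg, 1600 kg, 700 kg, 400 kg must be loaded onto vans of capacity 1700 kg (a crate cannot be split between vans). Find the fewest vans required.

9

Total = 1600 + 1500 + 1500 + 1200 + 1200 + 1100 + 1000 + 1000 + 800 + 700 + 600 + 400 + 300 + 200 = 13100 kg.
Lower bound: ⌈13100/1700⌉ = 8 vans.
A packing using 9 vans:
  van 1: 1600 = 1600
  van 2: 1500 + 200 = 1700
  van 3: 1500 = 1500
  van 4: 1200 + 400 = 1600
  van 5: 1200 + 300 = 1500
  van 6: 1100 + 600 = 1700
  van 7: 1000 + 700 = 1700
  van 8: 1000 = 1000
  van 9: 800 = 800
No arrangement into 8 vans stays within capacity, so 9 is optimal.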